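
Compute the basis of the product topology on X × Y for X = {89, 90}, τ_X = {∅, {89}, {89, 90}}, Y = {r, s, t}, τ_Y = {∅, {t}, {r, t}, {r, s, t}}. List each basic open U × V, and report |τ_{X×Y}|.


Basis B = {∅ × ∅, {89} × {t}, {89} × {r, t}, {89, 90} × {t}, {89} × {r, s, t}, {89, 90} × {r, t}, {89, 90} × {r, s, t}}; |τ_{X×Y}| = 10.

Enumerate products U × V with U ∈ τ_X, V ∈ τ_Y (deduplicated):
  ∅ × ∅ = {} (∅)
  {89} × {t} = {(89,t)}
  {89} × {r, t} = {(89,r), (89,t)}
  {89, 90} × {t} = {(89,t), (90,t)}
  {89} × {r, s, t} = {(89,r), (89,s), (89,t)}
  {89, 90} × {r, t} = {(89,r), (89,t), (90,r), (90,t)}
  {89, 90} × {r, s, t} = {(89,r), (89,s), (89,t), (90,r), (90,s), (90,t)}
These 7 distinct sets form the basis B.
Close under arbitrary unions to get τ_{X×Y}; counting gives |τ_{X×Y}| = 10.


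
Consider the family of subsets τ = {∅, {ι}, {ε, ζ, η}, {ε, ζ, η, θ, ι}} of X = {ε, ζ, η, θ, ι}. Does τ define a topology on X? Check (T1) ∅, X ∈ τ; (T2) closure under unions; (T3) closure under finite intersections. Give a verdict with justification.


τ is NOT a topology on X.

Axiom (T1): ∅ ∈ τ? Yes; X ∈ τ? Yes.
Axiom (T2/T3): check pairwise unions and intersections of members of τ.
Counterexample for (T2): {ι} ∪ {ε, ζ, η} = {ε, ζ, η, ι} ∉ τ. Therefore τ is NOT a topology.


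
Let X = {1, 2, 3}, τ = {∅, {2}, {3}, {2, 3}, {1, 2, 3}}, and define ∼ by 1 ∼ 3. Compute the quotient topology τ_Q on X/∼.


X/∼ = {[1=3], [2]}; |τ_Q| = 3.

Equivalence classes: [1=3], [2].
Quotient map π: X → X/∼ sends 1 ↦ [1=3], 2 ↦ [2], 3 ↦ [1=3].
For each subset V ⊆ X/∼, compute π^{-1}(V) ⊆ X and check whether π^{-1}(V) ∈ τ. V is open in τ_Q iff π^{-1}(V) ∈ τ.
  V = {}: π^{-1}(V) = ∅ ∈ τ ✓.
  V = {[1=3]}: π^{-1}(V) = {1, 3} ∉ τ ✗.
  V = {[2]}: π^{-1}(V) = {2} ∈ τ ✓.
  V = {[1=3], [2]}: π^{-1}(V) = {1, 2, 3} ∈ τ ✓.
Open sets in the quotient: τ_Q = {{}, {[2]}, {[1=3], [2]}} (3 elements).


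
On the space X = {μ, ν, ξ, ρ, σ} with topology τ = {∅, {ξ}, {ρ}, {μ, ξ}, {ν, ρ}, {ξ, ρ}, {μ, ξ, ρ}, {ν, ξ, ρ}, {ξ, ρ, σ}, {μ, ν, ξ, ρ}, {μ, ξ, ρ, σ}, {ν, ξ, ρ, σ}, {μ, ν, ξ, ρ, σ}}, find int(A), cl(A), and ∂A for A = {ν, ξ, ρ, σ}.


int(A) = {ν, ξ, ρ, σ}, cl(A) = {μ, ν, ξ, ρ, σ}, ∂A = {μ}.

Closed sets in (X, τ) are complements of opens:
  closed(X, τ) = {∅, {μ}, {ν}, {σ}, {μ, ν}, {μ, σ}, {ν, σ}, {μ, ν, σ}, {μ, ξ, σ}, {ν, ρ, σ}, {μ, ν, ξ, σ}, {μ, ν, ρ, σ}, {μ, ν, ξ, ρ, σ}}.
int(A) = ⋃ {U ∈ τ : U ⊆ A}. Opens contained in A: ∅, {ξ}, {ρ}, {ν, ρ}, {ξ, ρ}, {ν, ξ, ρ}, {ξ, ρ, σ}, {ν, ξ, ρ, σ}.
Taking the union of these: int(A) = {ν, ξ, ρ, σ}.
cl(A) = ⋂ {C closed : A ⊆ C}. Closed sets containing A: {μ, ν, ξ, ρ, σ}.
Intersecting these: cl(A) = {μ, ν, ξ, ρ, σ}.
∂A = cl(A) ∖ int(A) = {μ, ν, ξ, ρ, σ} ∖ {ν, ξ, ρ, σ} = {μ}.


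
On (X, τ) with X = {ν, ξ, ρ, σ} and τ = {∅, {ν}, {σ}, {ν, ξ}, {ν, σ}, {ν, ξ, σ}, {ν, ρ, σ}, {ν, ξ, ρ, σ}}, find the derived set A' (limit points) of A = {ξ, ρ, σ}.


A' = {ρ}

For each x ∈ X, list the open sets U ∈ τ with x ∈ U, then check whether U ∩ (A ∖ {x}) ≠ ∅ for every such U.
  x = ν: open {ν} ∋ x has {ν} ∩ (A ∖ {ν}) = ∅, so x is NOT a limit point.
  x = ξ: open {ν, ξ} ∋ x has {ν, ξ} ∩ (A ∖ {ξ}) = ∅, so x is NOT a limit point.
  x = ρ: opens ∋ x are {ν, ρ, σ}, {ν, ξ, ρ, σ}; each meets A ∖ {ρ}, so x IS a limit point.
  x = σ: open {σ} ∋ x has {σ} ∩ (A ∖ {σ}) = ∅, so x is NOT a limit point.
Collecting: A' = {ρ}.


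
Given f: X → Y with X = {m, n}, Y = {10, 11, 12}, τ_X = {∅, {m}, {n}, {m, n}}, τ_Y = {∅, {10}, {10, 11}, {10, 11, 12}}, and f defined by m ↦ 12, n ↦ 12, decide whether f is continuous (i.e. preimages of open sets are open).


f IS continuous.

Compute f^{-1}(U) for each U ∈ τ_Y:
  U = ∅: f^{-1}(U) = ∅ ∈ τ_X ✓.
  U = {10}: f^{-1}(U) = ∅ ∈ τ_X ✓.
  U = {10, 11}: f^{-1}(U) = ∅ ∈ τ_X ✓.
  U = {10, 11, 12}: f^{-1}(U) = {m, n} ∈ τ_X ✓.
Every preimage lies in τ_X, so f IS continuous.


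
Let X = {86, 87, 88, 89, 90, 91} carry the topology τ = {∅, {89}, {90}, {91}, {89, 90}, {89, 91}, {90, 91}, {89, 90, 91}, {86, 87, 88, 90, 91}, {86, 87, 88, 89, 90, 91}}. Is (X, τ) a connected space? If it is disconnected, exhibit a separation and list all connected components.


(X, τ) is disconnected; components = [{89}, {86, 87, 88, 90, 91}].

Find clopen sets (U ∈ τ with X ∖ U ∈ τ):
  U = ∅, X ∖ U = {86, 87, 88, 89, 90, 91} — both open, so U is clopen.
  U = {89}, X ∖ U = {86, 87, 88, 90, 91} — both open, so U is clopen.
  U = {86, 87, 88, 90, 91}, X ∖ U = {89} — both open, so U is clopen.
  U = {86, 87, 88, 89, 90, 91}, X ∖ U = ∅ — both open, so U is clopen.
Nontrivial clopen(s) exist: e.g. {86, 87, 88, 90, 91}. So (X, τ) is disconnected.
Compute connected components by grouping points that agree on all clopens:
  component: {89}
  component: {86, 87, 88, 90, 91}


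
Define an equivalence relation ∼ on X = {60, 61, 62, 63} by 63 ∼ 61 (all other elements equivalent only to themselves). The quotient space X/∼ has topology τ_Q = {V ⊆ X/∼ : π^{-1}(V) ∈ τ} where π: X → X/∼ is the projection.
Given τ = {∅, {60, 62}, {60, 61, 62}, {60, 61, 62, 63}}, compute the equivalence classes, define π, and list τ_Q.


X/∼ = {[60], [61=63], [62]}; |τ_Q| = 3.

Equivalence classes: [60], [61=63], [62].
Quotient map π: X → X/∼ sends 60 ↦ [60], 61 ↦ [61=63], 62 ↦ [62], 63 ↦ [61=63].
For each subset V ⊆ X/∼, compute π^{-1}(V) ⊆ X and check whether π^{-1}(V) ∈ τ. V is open in τ_Q iff π^{-1}(V) ∈ τ.
  V = {}: π^{-1}(V) = ∅ ∈ τ ✓.
  V = {[60]}: π^{-1}(V) = {60} ∉ τ ✗.
  V = {[61=63]}: π^{-1}(V) = {61, 63} ∉ τ ✗.
  V = {[60], [61=63]}: π^{-1}(V) = {60, 61, 63} ∉ τ ✗.
  V = {[62]}: π^{-1}(V) = {62} ∉ τ ✗.
  V = {[60], [62]}: π^{-1}(V) = {60, 62} ∈ τ ✓.
  V = {[61=63], [62]}: π^{-1}(V) = {61, 62, 63} ∉ τ ✗.
  V = {[60], [61=63], [62]}: π^{-1}(V) = {60, 61, 62, 63} ∈ τ ✓.
Open sets in the quotient: τ_Q = {{}, {[60], [62]}, {[60], [61=63], [62]}} (3 elements).


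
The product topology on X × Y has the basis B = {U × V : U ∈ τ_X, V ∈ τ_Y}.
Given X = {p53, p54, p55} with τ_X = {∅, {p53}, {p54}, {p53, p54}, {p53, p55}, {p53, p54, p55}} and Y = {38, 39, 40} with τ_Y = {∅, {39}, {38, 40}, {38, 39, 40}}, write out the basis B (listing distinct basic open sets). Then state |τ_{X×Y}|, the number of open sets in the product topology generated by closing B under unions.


Basis B = {∅ × ∅, {p53} × {39}, {p54} × {39}, {p53} × {38, 40}, {p53, p54} × {39}, {p53, p55} × {39}, {p54} × {38, 40}, {p53} × {38, 39, 40}, {p53, p54, p55} × {39}, {p54} × {38, 39, 40}, {p53, p54} × {38, 40}, {p53, p55} × {38, 40}, {p53, p54} × {38, 39, 40}, {p53, p55} × {38, 39, 40}, {p53, p54, p55} × {38, 40}, {p53, p54, p55} × {38, 39, 40}}; |τ_{X×Y}| = 36.

Enumerate products U × V with U ∈ τ_X, V ∈ τ_Y (deduplicated):
  ∅ × ∅ = {} (∅)
  {p53} × {39} = {(p53,39)}
  {p54} × {39} = {(p54,39)}
  {p53} × {38, 40} = {(p53,38), (p53,40)}
  {p53, p54} × {39} = {(p53,39), (p54,39)}
  {p53, p55} × {39} = {(p53,39), (p55,39)}
  {p54} × {38, 40} = {(p54,38), (p54,40)}
  {p53} × {38, 39, 40} = {(p53,38), (p53,39), (p53,40)}
  {p53, p54, p55} × {39} = {(p53,39), (p54,39), (p55,39)}
  {p54} × {38, 39, 40} = {(p54,38), (p54,39), (p54,40)}
  {p53, p54} × {38, 40} = {(p53,38), (p53,40), (p54,38), (p54,40)}
  {p53, p55} × {38, 40} = {(p53,38), (p53,40), (p55,38), (p55,40)}
  {p53, p54} × {38, 39, 40} = {(p53,38), (p53,39), (p53,40), (p54,38), (p54,39), (p54,40)}
  {p53, p55} × {38, 39, 40} = {(p53,38), (p53,39), (p53,40), (p55,38), (p55,39), (p55,40)}
  {p53, p54, p55} × {38, 40} = {(p53,38), (p53,40), (p54,38), (p54,40), (p55,38), (p55,40)}
  {p53, p54, p55} × {38, 39, 40} = {(p53,38), (p53,39), (p53,40), (p54,38), (p54,39), (p54,40), (p55,38), (p55,39), (p55,40)}
These 16 distinct sets form the basis B.
Close under arbitrary unions to get τ_{X×Y}; counting gives |τ_{X×Y}| = 36.


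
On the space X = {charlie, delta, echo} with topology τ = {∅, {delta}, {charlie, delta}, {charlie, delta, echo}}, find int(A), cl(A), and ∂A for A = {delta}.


int(A) = {delta}, cl(A) = {charlie, delta, echo}, ∂A = {charlie, echo}.

Closed sets in (X, τ) are complements of opens:
  closed(X, τ) = {∅, {echo}, {charlie, echo}, {charlie, delta, echo}}.
int(A) = ⋃ {U ∈ τ : U ⊆ A}. Opens contained in A: ∅, {delta}.
Taking the union of these: int(A) = {delta}.
cl(A) = ⋂ {C closed : A ⊆ C}. Closed sets containing A: {charlie, delta, echo}.
Intersecting these: cl(A) = {charlie, delta, echo}.
∂A = cl(A) ∖ int(A) = {charlie, delta, echo} ∖ {delta} = {charlie, echo}.


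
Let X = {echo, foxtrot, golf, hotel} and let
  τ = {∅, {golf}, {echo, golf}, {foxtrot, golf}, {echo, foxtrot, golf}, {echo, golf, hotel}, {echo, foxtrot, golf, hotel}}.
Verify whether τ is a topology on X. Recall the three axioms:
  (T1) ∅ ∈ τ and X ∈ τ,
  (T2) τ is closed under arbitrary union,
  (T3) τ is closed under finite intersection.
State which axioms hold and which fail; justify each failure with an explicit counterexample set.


τ IS a topology on X.

Axiom (T1): ∅ ∈ τ? Yes; X ∈ τ? Yes.
Axiom (T2/T3): check pairwise unions and intersections of members of τ.
All pairwise intersections and unions checked — each lies in τ. Therefore τ satisfies (T1), (T2), (T3): it IS a topology on X.


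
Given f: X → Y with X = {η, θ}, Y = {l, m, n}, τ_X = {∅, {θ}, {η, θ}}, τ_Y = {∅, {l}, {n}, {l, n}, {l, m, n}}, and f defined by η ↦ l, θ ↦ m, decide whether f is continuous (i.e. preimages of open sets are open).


f is NOT continuous.

Compute f^{-1}(U) for each U ∈ τ_Y:
  U = ∅: f^{-1}(U) = ∅ ∈ τ_X ✓.
  U = {l}: f^{-1}(U) = {η} ∉ τ_X ✗.
  U = {n}: f^{-1}(U) = ∅ ∈ τ_X ✓.
  U = {l, n}: f^{-1}(U) = {η} ∉ τ_X ✗.
  U = {l, m, n}: f^{-1}(U) = {η, θ} ∈ τ_X ✓.
Found U = {l} with f^{-1}(U) = {η} not in τ_X. Therefore f is NOT continuous.


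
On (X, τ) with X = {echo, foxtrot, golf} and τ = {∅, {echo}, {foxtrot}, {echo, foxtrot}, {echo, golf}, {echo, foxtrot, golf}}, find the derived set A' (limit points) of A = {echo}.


A' = {golf}

For each x ∈ X, list the open sets U ∈ τ with x ∈ U, then check whether U ∩ (A ∖ {x}) ≠ ∅ for every such U.
  x = echo: open {echo} ∋ x has {echo} ∩ (A ∖ {echo}) = ∅, so x is NOT a limit point.
  x = foxtrot: open {foxtrot} ∋ x has {foxtrot} ∩ (A ∖ {foxtrot}) = ∅, so x is NOT a limit point.
  x = golf: opens ∋ x are {echo, golf}, {echo, foxtrot, golf}; each meets A ∖ {golf}, so x IS a limit point.
Collecting: A' = {golf}.


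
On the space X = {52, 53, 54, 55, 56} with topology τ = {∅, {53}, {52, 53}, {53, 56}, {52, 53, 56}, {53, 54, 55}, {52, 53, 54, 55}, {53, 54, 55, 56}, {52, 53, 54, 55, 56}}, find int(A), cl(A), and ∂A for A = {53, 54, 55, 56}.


int(A) = {53, 54, 55, 56}, cl(A) = {52, 53, 54, 55, 56}, ∂A = {52}.

Closed sets in (X, τ) are complements of opens:
  closed(X, τ) = {∅, {52}, {56}, {52, 56}, {54, 55}, {52, 54, 55}, {54, 55, 56}, {52, 54, 55, 56}, {52, 53, 54, 55, 56}}.
int(A) = ⋃ {U ∈ τ : U ⊆ A}. Opens contained in A: ∅, {53}, {53, 56}, {53, 54, 55}, {53, 54, 55, 56}.
Taking the union of these: int(A) = {53, 54, 55, 56}.
cl(A) = ⋂ {C closed : A ⊆ C}. Closed sets containing A: {52, 53, 54, 55, 56}.
Intersecting these: cl(A) = {52, 53, 54, 55, 56}.
∂A = cl(A) ∖ int(A) = {52, 53, 54, 55, 56} ∖ {53, 54, 55, 56} = {52}.


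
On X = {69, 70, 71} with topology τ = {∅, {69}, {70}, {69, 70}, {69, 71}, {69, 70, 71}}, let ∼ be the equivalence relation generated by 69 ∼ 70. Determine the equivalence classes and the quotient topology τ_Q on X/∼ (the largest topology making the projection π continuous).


X/∼ = {[69=70], [71]}; |τ_Q| = 3.

Equivalence classes: [69=70], [71].
Quotient map π: X → X/∼ sends 69 ↦ [69=70], 70 ↦ [69=70], 71 ↦ [71].
For each subset V ⊆ X/∼, compute π^{-1}(V) ⊆ X and check whether π^{-1}(V) ∈ τ. V is open in τ_Q iff π^{-1}(V) ∈ τ.
  V = {}: π^{-1}(V) = ∅ ∈ τ ✓.
  V = {[69=70]}: π^{-1}(V) = {69, 70} ∈ τ ✓.
  V = {[71]}: π^{-1}(V) = {71} ∉ τ ✗.
  V = {[69=70], [71]}: π^{-1}(V) = {69, 70, 71} ∈ τ ✓.
Open sets in the quotient: τ_Q = {{}, {[69=70]}, {[69=70], [71]}} (3 elements).


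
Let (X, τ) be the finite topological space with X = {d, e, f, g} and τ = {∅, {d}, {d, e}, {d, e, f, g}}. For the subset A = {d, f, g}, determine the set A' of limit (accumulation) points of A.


A' = {e, f, g}

For each x ∈ X, list the open sets U ∈ τ with x ∈ U, then check whether U ∩ (A ∖ {x}) ≠ ∅ for every such U.
  x = d: open {d} ∋ x has {d} ∩ (A ∖ {d}) = ∅, so x is NOT a limit point.
  x = e: opens ∋ x are {d, e}, {d, e, f, g}; each meets A ∖ {e}, so x IS a limit point.
  x = f: opens ∋ x are {d, e, f, g}; each meets A ∖ {f}, so x IS a limit point.
  x = g: opens ∋ x are {d, e, f, g}; each meets A ∖ {g}, so x IS a limit point.
Collecting: A' = {e, f, g}.


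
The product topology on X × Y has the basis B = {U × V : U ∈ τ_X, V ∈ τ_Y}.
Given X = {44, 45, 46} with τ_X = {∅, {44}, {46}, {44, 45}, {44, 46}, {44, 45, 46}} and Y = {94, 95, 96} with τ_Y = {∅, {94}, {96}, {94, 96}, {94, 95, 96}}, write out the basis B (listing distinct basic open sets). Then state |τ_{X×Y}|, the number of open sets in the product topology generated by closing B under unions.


Basis B = {∅ × ∅, {44} × {94}, {44} × {96}, {46} × {94}, {46} × {96}, {44} × {94, 96}, {44, 45} × {94}, {44, 46} × {94}, {44, 45} × {96}, {44, 46} × {96}, {46} × {94, 96}, {44} × {94, 95, 96}, {44, 45, 46} × {94}, {44, 45, 46} × {96}, {46} × {94, 95, 96}, {44, 45} × {94, 96}, {44, 46} × {94, 96}, {44, 45} × {94, 95, 96}, {44, 46} × {94, 95, 96}, {44, 45, 46} × {94, 96}, {44, 45, 46} × {94, 95, 96}}; |τ_{X×Y}| = 70.

Enumerate products U × V with U ∈ τ_X, V ∈ τ_Y (deduplicated):
  ∅ × ∅ = {} (∅)
  {44} × {94} = {(44,94)}
  {44} × {96} = {(44,96)}
  {46} × {94} = {(46,94)}
  {46} × {96} = {(46,96)}
  {44} × {94, 96} = {(44,94), (44,96)}
  {44, 45} × {94} = {(44,94), (45,94)}
  {44, 46} × {94} = {(44,94), (46,94)}
  {44, 45} × {96} = {(44,96), (45,96)}
  {44, 46} × {96} = {(44,96), (46,96)}
  {46} × {94, 96} = {(46,94), (46,96)}
  {44} × {94, 95, 96} = {(44,94), (44,95), (44,96)}
  {44, 45, 46} × {94} = {(44,94), (45,94), (46,94)}
  {44, 45, 46} × {96} = {(44,96), (45,96), (46,96)}
  {46} × {94, 95, 96} = {(46,94), (46,95), (46,96)}
  {44, 45} × {94, 96} = {(44,94), (44,96), (45,94), (45,96)}
  {44, 46} × {94, 96} = {(44,94), (44,96), (46,94), (46,96)}
  {44, 45} × {94, 95, 96} = {(44,94), (44,95), (44,96), (45,94), (45,95), (45,96)}
  {44, 46} × {94, 95, 96} = {(44,94), (44,95), (44,96), (46,94), (46,95), (46,96)}
  {44, 45, 46} × {94, 96} = {(44,94), (44,96), (45,94), (45,96), (46,94), (46,96)}
  {44, 45, 46} × {94, 95, 96} = {(44,94), (44,95), (44,96), (45,94), (45,95), (45,96), (46,94), (46,95), (46,96)}
These 21 distinct sets form the basis B.
Close under arbitrary unions to get τ_{X×Y}; counting gives |τ_{X×Y}| = 70.


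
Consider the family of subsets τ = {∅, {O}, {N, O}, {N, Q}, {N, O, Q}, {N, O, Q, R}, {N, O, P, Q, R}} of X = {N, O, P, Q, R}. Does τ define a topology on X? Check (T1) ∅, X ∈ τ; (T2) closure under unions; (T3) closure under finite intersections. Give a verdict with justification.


τ is NOT a topology on X.

Axiom (T1): ∅ ∈ τ? Yes; X ∈ τ? Yes.
Axiom (T2/T3): check pairwise unions and intersections of members of τ.
Counterexample for (T3): {N, O} ∩ {N, Q} = {N} ∉ τ. Therefore τ is NOT a topology.


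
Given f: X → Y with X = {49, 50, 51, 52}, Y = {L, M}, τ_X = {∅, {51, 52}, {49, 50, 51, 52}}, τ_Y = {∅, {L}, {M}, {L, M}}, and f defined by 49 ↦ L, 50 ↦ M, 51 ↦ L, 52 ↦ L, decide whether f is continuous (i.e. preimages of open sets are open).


f is NOT continuous.

Compute f^{-1}(U) for each U ∈ τ_Y:
  U = ∅: f^{-1}(U) = ∅ ∈ τ_X ✓.
  U = {L}: f^{-1}(U) = {49, 51, 52} ∉ τ_X ✗.
  U = {M}: f^{-1}(U) = {50} ∉ τ_X ✗.
  U = {L, M}: f^{-1}(U) = {49, 50, 51, 52} ∈ τ_X ✓.
Found U = {L} with f^{-1}(U) = {49, 51, 52} not in τ_X. Therefore f is NOT continuous.


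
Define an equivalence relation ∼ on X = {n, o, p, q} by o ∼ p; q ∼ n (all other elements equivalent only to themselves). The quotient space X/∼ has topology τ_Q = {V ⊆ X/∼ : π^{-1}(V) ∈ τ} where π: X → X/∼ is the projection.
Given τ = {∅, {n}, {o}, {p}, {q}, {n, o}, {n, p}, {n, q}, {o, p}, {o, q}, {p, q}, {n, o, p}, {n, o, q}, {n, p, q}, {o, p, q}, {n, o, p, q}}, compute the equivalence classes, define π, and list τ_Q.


X/∼ = {[n=q], [o=p]}; |τ_Q| = 4.

Equivalence classes: [n=q], [o=p].
Quotient map π: X → X/∼ sends n ↦ [n=q], o ↦ [o=p], p ↦ [o=p], q ↦ [n=q].
For each subset V ⊆ X/∼, compute π^{-1}(V) ⊆ X and check whether π^{-1}(V) ∈ τ. V is open in τ_Q iff π^{-1}(V) ∈ τ.
  V = {}: π^{-1}(V) = ∅ ∈ τ ✓.
  V = {[n=q]}: π^{-1}(V) = {n, q} ∈ τ ✓.
  V = {[o=p]}: π^{-1}(V) = {o, p} ∈ τ ✓.
  V = {[n=q], [o=p]}: π^{-1}(V) = {n, o, p, q} ∈ τ ✓.
Open sets in the quotient: τ_Q = {{}, {[n=q]}, {[o=p]}, {[n=q], [o=p]}} (4 elements).


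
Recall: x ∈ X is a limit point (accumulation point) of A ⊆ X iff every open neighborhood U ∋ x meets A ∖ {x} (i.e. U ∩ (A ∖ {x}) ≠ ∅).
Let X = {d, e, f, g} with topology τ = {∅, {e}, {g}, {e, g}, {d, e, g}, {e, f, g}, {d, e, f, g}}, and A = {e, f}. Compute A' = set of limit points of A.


A' = {d, f}

For each x ∈ X, list the open sets U ∈ τ with x ∈ U, then check whether U ∩ (A ∖ {x}) ≠ ∅ for every such U.
  x = d: opens ∋ x are {d, e, g}, {d, e, f, g}; each meets A ∖ {d}, so x IS a limit point.
  x = e: open {e} ∋ x has {e} ∩ (A ∖ {e}) = ∅, so x is NOT a limit point.
  x = f: opens ∋ x are {e, f, g}, {d, e, f, g}; each meets A ∖ {f}, so x IS a limit point.
  x = g: open {g} ∋ x has {g} ∩ (A ∖ {g}) = ∅, so x is NOT a limit point.
Collecting: A' = {d, f}.


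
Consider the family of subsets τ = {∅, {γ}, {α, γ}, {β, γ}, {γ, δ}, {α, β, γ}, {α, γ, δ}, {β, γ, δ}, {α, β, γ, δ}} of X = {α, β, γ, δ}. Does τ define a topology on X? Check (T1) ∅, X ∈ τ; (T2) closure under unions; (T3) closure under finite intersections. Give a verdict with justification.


τ IS a topology on X.

Axiom (T1): ∅ ∈ τ? Yes; X ∈ τ? Yes.
Axiom (T2/T3): check pairwise unions and intersections of members of τ.
All pairwise intersections and unions checked — each lies in τ. Therefore τ satisfies (T1), (T2), (T3): it IS a topology on X.


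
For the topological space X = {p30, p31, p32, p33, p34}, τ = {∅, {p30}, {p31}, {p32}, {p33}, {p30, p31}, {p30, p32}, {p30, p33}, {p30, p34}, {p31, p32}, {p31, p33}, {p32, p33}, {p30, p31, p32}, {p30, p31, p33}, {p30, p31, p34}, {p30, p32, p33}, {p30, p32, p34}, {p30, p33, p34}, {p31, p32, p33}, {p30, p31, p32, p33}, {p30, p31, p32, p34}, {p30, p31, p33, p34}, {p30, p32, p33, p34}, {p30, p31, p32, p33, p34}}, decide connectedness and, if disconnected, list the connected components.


(X, τ) is disconnected; components = [{p31}, {p32}, {p33}, {p30, p34}].

Find clopen sets (U ∈ τ with X ∖ U ∈ τ):
  U = ∅, X ∖ U = {p30, p31, p32, p33, p34} — both open, so U is clopen.
  U = {p31}, X ∖ U = {p30, p32, p33, p34} — both open, so U is clopen.
  U = {p32}, X ∖ U = {p30, p31, p33, p34} — both open, so U is clopen.
  U = {p33}, X ∖ U = {p30, p31, p32, p34} — both open, so U is clopen.
  U = {p30, p34}, X ∖ U = {p31, p32, p33} — both open, so U is clopen.
  U = {p31, p32}, X ∖ U = {p30, p33, p34} — both open, so U is clopen.
  U = {p31, p33}, X ∖ U = {p30, p32, p34} — both open, so U is clopen.
  U = {p32, p33}, X ∖ U = {p30, p31, p34} — both open, so U is clopen.
  U = {p30, p31, p34}, X ∖ U = {p32, p33} — both open, so U is clopen.
  U = {p30, p32, p34}, X ∖ U = {p31, p33} — both open, so U is clopen.
  U = {p30, p33, p34}, X ∖ U = {p31, p32} — both open, so U is clopen.
  U = {p31, p32, p33}, X ∖ U = {p30, p34} — both open, so U is clopen.
  U = {p30, p31, p32, p34}, X ∖ U = {p33} — both open, so U is clopen.
  U = {p30, p31, p33, p34}, X ∖ U = {p32} — both open, so U is clopen.
  U = {p30, p32, p33, p34}, X ∖ U = {p31} — both open, so U is clopen.
  U = {p30, p31, p32, p33, p34}, X ∖ U = ∅ — both open, so U is clopen.
Nontrivial clopen(s) exist: e.g. {p33}. So (X, τ) is disconnected.
Compute connected components by grouping points that agree on all clopens:
  component: {p31}
  component: {p32}
  component: {p33}
  component: {p30, p34}


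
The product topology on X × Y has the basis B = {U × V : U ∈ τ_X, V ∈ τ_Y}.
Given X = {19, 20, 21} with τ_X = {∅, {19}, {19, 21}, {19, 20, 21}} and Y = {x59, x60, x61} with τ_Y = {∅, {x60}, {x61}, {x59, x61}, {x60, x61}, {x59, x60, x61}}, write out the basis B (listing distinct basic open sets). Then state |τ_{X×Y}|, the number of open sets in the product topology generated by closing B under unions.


Basis B = {∅ × ∅, {19} × {x60}, {19} × {x61}, {19} × {x59, x61}, {19} × {x60, x61}, {19, 21} × {x60}, {19, 21} × {x61}, {19} × {x59, x60, x61}, {19, 20, 21} × {x60}, {19, 20, 21} × {x61}, {19, 21} × {x59, x61}, {19, 21} × {x60, x61}, {19, 21} × {x59, x60, x61}, {19, 20, 21} × {x59, x61}, {19, 20, 21} × {x60, x61}, {19, 20, 21} × {x59, x60, x61}}; |τ_{X×Y}| = 40.

Enumerate products U × V with U ∈ τ_X, V ∈ τ_Y (deduplicated):
  ∅ × ∅ = {} (∅)
  {19} × {x60} = {(19,x60)}
  {19} × {x61} = {(19,x61)}
  {19} × {x59, x61} = {(19,x59), (19,x61)}
  {19} × {x60, x61} = {(19,x60), (19,x61)}
  {19, 21} × {x60} = {(19,x60), (21,x60)}
  {19, 21} × {x61} = {(19,x61), (21,x61)}
  {19} × {x59, x60, x61} = {(19,x59), (19,x60), (19,x61)}
  {19, 20, 21} × {x60} = {(19,x60), (20,x60), (21,x60)}
  {19, 20, 21} × {x61} = {(19,x61), (20,x61), (21,x61)}
  {19, 21} × {x59, x61} = {(19,x59), (19,x61), (21,x59), (21,x61)}
  {19, 21} × {x60, x61} = {(19,x60), (19,x61), (21,x60), (21,x61)}
  {19, 21} × {x59, x60, x61} = {(19,x59), (19,x60), (19,x61), (21,x59), (21,x60), (21,x61)}
  {19, 20, 21} × {x59, x61} = {(19,x59), (19,x61), (20,x59), (20,x61), (21,x59), (21,x61)}
  {19, 20, 21} × {x60, x61} = {(19,x60), (19,x61), (20,x60), (20,x61), (21,x60), (21,x61)}
  {19, 20, 21} × {x59, x60, x61} = {(19,x59), (19,x60), (19,x61), (20,x59), (20,x60), (20,x61), (21,x59), (21,x60), (21,x61)}
These 16 distinct sets form the basis B.
Close under arbitrary unions to get τ_{X×Y}; counting gives |τ_{X×Y}| = 40.


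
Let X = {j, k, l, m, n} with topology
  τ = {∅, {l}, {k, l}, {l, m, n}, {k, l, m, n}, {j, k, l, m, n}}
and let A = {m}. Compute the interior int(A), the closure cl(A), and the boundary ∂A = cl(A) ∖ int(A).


int(A) = ∅, cl(A) = {j, m, n}, ∂A = {j, m, n}.

Closed sets in (X, τ) are complements of opens:
  closed(X, τ) = {∅, {j}, {j, k}, {j, m, n}, {j, k, m, n}, {j, k, l, m, n}}.
int(A) = ⋃ {U ∈ τ : U ⊆ A}. Opens contained in A: ∅.
Taking the union of these: int(A) = ∅.
cl(A) = ⋂ {C closed : A ⊆ C}. Closed sets containing A: {j, m, n}, {j, k, m, n}, {j, k, l, m, n}.
Intersecting these: cl(A) = {j, m, n}.
∂A = cl(A) ∖ int(A) = {j, m, n} ∖ ∅ = {j, m, n}.


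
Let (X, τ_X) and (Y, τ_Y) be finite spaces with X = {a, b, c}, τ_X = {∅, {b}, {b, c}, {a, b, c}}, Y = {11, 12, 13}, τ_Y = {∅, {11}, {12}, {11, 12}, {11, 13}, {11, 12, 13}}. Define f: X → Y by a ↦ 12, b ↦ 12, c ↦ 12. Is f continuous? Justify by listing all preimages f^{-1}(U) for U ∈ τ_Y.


f IS continuous.

Compute f^{-1}(U) for each U ∈ τ_Y:
  U = ∅: f^{-1}(U) = ∅ ∈ τ_X ✓.
  U = {11}: f^{-1}(U) = ∅ ∈ τ_X ✓.
  U = {12}: f^{-1}(U) = {a, b, c} ∈ τ_X ✓.
  U = {11, 12}: f^{-1}(U) = {a, b, c} ∈ τ_X ✓.
  U = {11, 13}: f^{-1}(U) = ∅ ∈ τ_X ✓.
  U = {11, 12, 13}: f^{-1}(U) = {a, b, c} ∈ τ_X ✓.
Every preimage lies in τ_X, so f IS continuous.


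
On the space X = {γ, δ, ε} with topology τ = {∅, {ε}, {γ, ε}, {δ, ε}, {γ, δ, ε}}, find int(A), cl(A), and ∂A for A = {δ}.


int(A) = ∅, cl(A) = {δ}, ∂A = {δ}.

Closed sets in (X, τ) are complements of opens:
  closed(X, τ) = {∅, {γ}, {δ}, {γ, δ}, {γ, δ, ε}}.
int(A) = ⋃ {U ∈ τ : U ⊆ A}. Opens contained in A: ∅.
Taking the union of these: int(A) = ∅.
cl(A) = ⋂ {C closed : A ⊆ C}. Closed sets containing A: {δ}, {γ, δ}, {γ, δ, ε}.
Intersecting these: cl(A) = {δ}.
∂A = cl(A) ∖ int(A) = {δ} ∖ ∅ = {δ}.


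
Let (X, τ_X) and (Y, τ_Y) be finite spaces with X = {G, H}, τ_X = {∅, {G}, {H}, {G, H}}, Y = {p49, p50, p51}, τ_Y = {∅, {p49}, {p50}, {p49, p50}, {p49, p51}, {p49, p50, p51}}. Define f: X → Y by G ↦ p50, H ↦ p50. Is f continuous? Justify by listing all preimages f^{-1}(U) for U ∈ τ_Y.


f IS continuous.

Compute f^{-1}(U) for each U ∈ τ_Y:
  U = ∅: f^{-1}(U) = ∅ ∈ τ_X ✓.
  U = {p49}: f^{-1}(U) = ∅ ∈ τ_X ✓.
  U = {p50}: f^{-1}(U) = {G, H} ∈ τ_X ✓.
  U = {p49, p50}: f^{-1}(U) = {G, H} ∈ τ_X ✓.
  U = {p49, p51}: f^{-1}(U) = ∅ ∈ τ_X ✓.
  U = {p49, p50, p51}: f^{-1}(U) = {G, H} ∈ τ_X ✓.
Every preimage lies in τ_X, so f IS continuous.


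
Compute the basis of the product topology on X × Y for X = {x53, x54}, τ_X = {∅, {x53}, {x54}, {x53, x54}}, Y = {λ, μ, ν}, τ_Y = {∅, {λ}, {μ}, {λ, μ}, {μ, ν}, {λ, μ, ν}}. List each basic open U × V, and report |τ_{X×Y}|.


Basis B = {∅ × ∅, {x53} × {λ}, {x53} × {μ}, {x54} × {λ}, {x54} × {μ}, {x53} × {λ, μ}, {x53, x54} × {λ}, {x53} × {μ, ν}, {x53, x54} × {μ}, {x54} × {λ, μ}, {x54} × {μ, ν}, {x53} × {λ, μ, ν}, {x54} × {λ, μ, ν}, {x53, x54} × {λ, μ}, {x53, x54} × {μ, ν}, {x53, x54} × {λ, μ, ν}}; |τ_{X×Y}| = 36.

Enumerate products U × V with U ∈ τ_X, V ∈ τ_Y (deduplicated):
  ∅ × ∅ = {} (∅)
  {x53} × {λ} = {(x53,λ)}
  {x53} × {μ} = {(x53,μ)}
  {x54} × {λ} = {(x54,λ)}
  {x54} × {μ} = {(x54,μ)}
  {x53} × {λ, μ} = {(x53,λ), (x53,μ)}
  {x53, x54} × {λ} = {(x53,λ), (x54,λ)}
  {x53} × {μ, ν} = {(x53,μ), (x53,ν)}
  {x53, x54} × {μ} = {(x53,μ), (x54,μ)}
  {x54} × {λ, μ} = {(x54,λ), (x54,μ)}
  {x54} × {μ, ν} = {(x54,μ), (x54,ν)}
  {x53} × {λ, μ, ν} = {(x53,λ), (x53,μ), (x53,ν)}
  {x54} × {λ, μ, ν} = {(x54,λ), (x54,μ), (x54,ν)}
  {x53, x54} × {λ, μ} = {(x53,λ), (x53,μ), (x54,λ), (x54,μ)}
  {x53, x54} × {μ, ν} = {(x53,μ), (x53,ν), (x54,μ), (x54,ν)}
  {x53, x54} × {λ, μ, ν} = {(x53,λ), (x53,μ), (x53,ν), (x54,λ), (x54,μ), (x54,ν)}
These 16 distinct sets form the basis B.
Close under arbitrary unions to get τ_{X×Y}; counting gives |τ_{X×Y}| = 36.


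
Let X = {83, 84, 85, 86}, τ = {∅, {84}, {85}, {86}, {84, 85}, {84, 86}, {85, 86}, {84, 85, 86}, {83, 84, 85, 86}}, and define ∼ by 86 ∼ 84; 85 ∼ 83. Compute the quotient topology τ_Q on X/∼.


X/∼ = {[83=85], [84=86]}; |τ_Q| = 3.

Equivalence classes: [83=85], [84=86].
Quotient map π: X → X/∼ sends 83 ↦ [83=85], 84 ↦ [84=86], 85 ↦ [83=85], 86 ↦ [84=86].
For each subset V ⊆ X/∼, compute π^{-1}(V) ⊆ X and check whether π^{-1}(V) ∈ τ. V is open in τ_Q iff π^{-1}(V) ∈ τ.
  V = {}: π^{-1}(V) = ∅ ∈ τ ✓.
  V = {[83=85]}: π^{-1}(V) = {83, 85} ∉ τ ✗.
  V = {[84=86]}: π^{-1}(V) = {84, 86} ∈ τ ✓.
  V = {[83=85], [84=86]}: π^{-1}(V) = {83, 84, 85, 86} ∈ τ ✓.
Open sets in the quotient: τ_Q = {{}, {[84=86]}, {[83=85], [84=86]}} (3 elements).


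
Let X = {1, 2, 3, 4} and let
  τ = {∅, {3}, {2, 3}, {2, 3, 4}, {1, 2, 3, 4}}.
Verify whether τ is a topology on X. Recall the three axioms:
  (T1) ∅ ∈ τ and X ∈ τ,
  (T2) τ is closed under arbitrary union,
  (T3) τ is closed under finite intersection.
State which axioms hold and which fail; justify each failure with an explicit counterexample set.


τ IS a topology on X.

Axiom (T1): ∅ ∈ τ? Yes; X ∈ τ? Yes.
Axiom (T2/T3): check pairwise unions and intersections of members of τ.
All pairwise intersections and unions checked — each lies in τ. Therefore τ satisfies (T1), (T2), (T3): it IS a topology on X.


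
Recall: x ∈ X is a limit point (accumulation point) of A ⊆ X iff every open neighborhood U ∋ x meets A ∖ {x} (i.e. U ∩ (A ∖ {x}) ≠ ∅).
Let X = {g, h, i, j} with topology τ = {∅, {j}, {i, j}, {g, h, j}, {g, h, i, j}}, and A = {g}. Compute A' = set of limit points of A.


A' = {h}

For each x ∈ X, list the open sets U ∈ τ with x ∈ U, then check whether U ∩ (A ∖ {x}) ≠ ∅ for every such U.
  x = g: open {g, h, j} ∋ x has {g, h, j} ∩ (A ∖ {g}) = ∅, so x is NOT a limit point.
  x = h: opens ∋ x are {g, h, j}, {g, h, i, j}; each meets A ∖ {h}, so x IS a limit point.
  x = i: open {i, j} ∋ x has {i, j} ∩ (A ∖ {i}) = ∅, so x is NOT a limit point.
  x = j: open {j} ∋ x has {j} ∩ (A ∖ {j}) = ∅, so x is NOT a limit point.
Collecting: A' = {h}.


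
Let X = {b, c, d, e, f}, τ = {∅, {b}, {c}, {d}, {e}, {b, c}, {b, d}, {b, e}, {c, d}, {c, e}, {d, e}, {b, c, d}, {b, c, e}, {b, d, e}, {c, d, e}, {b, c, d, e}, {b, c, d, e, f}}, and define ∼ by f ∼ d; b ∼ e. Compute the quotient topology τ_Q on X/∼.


X/∼ = {[b=e], [c], [d=f]}; |τ_Q| = 5.

Equivalence classes: [b=e], [c], [d=f].
Quotient map π: X → X/∼ sends b ↦ [b=e], c ↦ [c], d ↦ [d=f], e ↦ [b=e], f ↦ [d=f].
For each subset V ⊆ X/∼, compute π^{-1}(V) ⊆ X and check whether π^{-1}(V) ∈ τ. V is open in τ_Q iff π^{-1}(V) ∈ τ.
  V = {}: π^{-1}(V) = ∅ ∈ τ ✓.
  V = {[b=e]}: π^{-1}(V) = {b, e} ∈ τ ✓.
  V = {[c]}: π^{-1}(V) = {c} ∈ τ ✓.
  V = {[b=e], [c]}: π^{-1}(V) = {b, c, e} ∈ τ ✓.
  V = {[d=f]}: π^{-1}(V) = {d, f} ∉ τ ✗.
  V = {[b=e], [d=f]}: π^{-1}(V) = {b, d, e, f} ∉ τ ✗.
  V = {[c], [d=f]}: π^{-1}(V) = {c, d, f} ∉ τ ✗.
  V = {[b=e], [c], [d=f]}: π^{-1}(V) = {b, c, d, e, f} ∈ τ ✓.
Open sets in the quotient: τ_Q = {{}, {[b=e]}, {[c]}, {[b=e], [c]}, {[b=e], [c], [d=f]}} (5 elements).


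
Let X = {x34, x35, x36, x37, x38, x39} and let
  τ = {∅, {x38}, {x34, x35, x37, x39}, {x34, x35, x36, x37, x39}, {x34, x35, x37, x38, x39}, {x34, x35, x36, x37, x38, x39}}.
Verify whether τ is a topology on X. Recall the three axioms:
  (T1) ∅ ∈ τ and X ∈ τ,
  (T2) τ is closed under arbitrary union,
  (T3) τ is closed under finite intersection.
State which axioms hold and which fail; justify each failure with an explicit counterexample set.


τ IS a topology on X.

Axiom (T1): ∅ ∈ τ? Yes; X ∈ τ? Yes.
Axiom (T2/T3): check pairwise unions and intersections of members of τ.
All pairwise intersections and unions checked — each lies in τ. Therefore τ satisfies (T1), (T2), (T3): it IS a topology on X.


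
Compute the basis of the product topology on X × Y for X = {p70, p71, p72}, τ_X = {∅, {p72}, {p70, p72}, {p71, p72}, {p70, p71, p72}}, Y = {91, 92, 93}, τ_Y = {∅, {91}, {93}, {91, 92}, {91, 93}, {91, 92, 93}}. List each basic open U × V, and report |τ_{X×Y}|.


Basis B = {∅ × ∅, {p72} × {91}, {p72} × {93}, {p70, p72} × {91}, {p70, p72} × {93}, {p71, p72} × {91}, {p71, p72} × {93}, {p72} × {91, 92}, {p72} × {91, 93}, {p70, p71, p72} × {91}, {p70, p71, p72} × {93}, {p72} × {91, 92, 93}, {p70, p72} × {91, 92}, {p70, p72} × {91, 93}, {p71, p72} × {91, 92}, {p71, p72} × {91, 93}, {p70, p72} × {91, 92, 93}, {p70, p71, p72} × {91, 92}, {p70, p71, p72} × {91, 93}, {p71, p72} × {91, 92, 93}, {p70, p71, p72} × {91, 92, 93}}; |τ_{X×Y}| = 70.

Enumerate products U × V with U ∈ τ_X, V ∈ τ_Y (deduplicated):
  ∅ × ∅ = {} (∅)
  {p72} × {91} = {(p72,91)}
  {p72} × {93} = {(p72,93)}
  {p70, p72} × {91} = {(p70,91), (p72,91)}
  {p70, p72} × {93} = {(p70,93), (p72,93)}
  {p71, p72} × {91} = {(p71,91), (p72,91)}
  {p71, p72} × {93} = {(p71,93), (p72,93)}
  {p72} × {91, 92} = {(p72,91), (p72,92)}
  {p72} × {91, 93} = {(p72,91), (p72,93)}
  {p70, p71, p72} × {91} = {(p70,91), (p71,91), (p72,91)}
  {p70, p71, p72} × {93} = {(p70,93), (p71,93), (p72,93)}
  {p72} × {91, 92, 93} = {(p72,91), (p72,92), (p72,93)}
  {p70, p72} × {91, 92} = {(p70,91), (p70,92), (p72,91), (p72,92)}
  {p70, p72} × {91, 93} = {(p70,91), (p70,93), (p72,91), (p72,93)}
  {p71, p72} × {91, 92} = {(p71,91), (p71,92), (p72,91), (p72,92)}
  {p71, p72} × {91, 93} = {(p71,91), (p71,93), (p72,91), (p72,93)}
  {p70, p72} × {91, 92, 93} = {(p70,91), (p70,92), (p70,93), (p72,91), (p72,92), (p72,93)}
  {p70, p71, p72} × {91, 92} = {(p70,91), (p70,92), (p71,91), (p71,92), (p72,91), (p72,92)}
  {p70, p71, p72} × {91, 93} = {(p70,91), (p70,93), (p71,91), (p71,93), (p72,91), (p72,93)}
  {p71, p72} × {91, 92, 93} = {(p71,91), (p71,92), (p71,93), (p72,91), (p72,92), (p72,93)}
  {p70, p71, p72} × {91, 92, 93} = {(p70,91), (p70,92), (p70,93), (p71,91), (p71,92), (p71,93), (p72,91), (p72,92), (p72,93)}
These 21 distinct sets form the basis B.
Close under arbitrary unions to get τ_{X×Y}; counting gives |τ_{X×Y}| = 70.


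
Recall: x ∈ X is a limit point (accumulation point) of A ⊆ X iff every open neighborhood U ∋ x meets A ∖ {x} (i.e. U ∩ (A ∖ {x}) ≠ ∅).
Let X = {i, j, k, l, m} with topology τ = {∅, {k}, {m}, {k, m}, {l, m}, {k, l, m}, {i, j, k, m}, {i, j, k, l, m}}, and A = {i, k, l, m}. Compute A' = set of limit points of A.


A' = {i, j, l}

For each x ∈ X, list the open sets U ∈ τ with x ∈ U, then check whether U ∩ (A ∖ {x}) ≠ ∅ for every such U.
  x = i: opens ∋ x are {i, j, k, m}, {i, j, k, l, m}; each meets A ∖ {i}, so x IS a limit point.
  x = j: opens ∋ x are {i, j, k, m}, {i, j, k, l, m}; each meets A ∖ {j}, so x IS a limit point.
  x = k: open {k} ∋ x has {k} ∩ (A ∖ {k}) = ∅, so x is NOT a limit point.
  x = l: opens ∋ x are {l, m}, {k, l, m}, {i, j, k, l, m}; each meets A ∖ {l}, so x IS a limit point.
  x = m: open {m} ∋ x has {m} ∩ (A ∖ {m}) = ∅, so x is NOT a limit point.
Collecting: A' = {i, j, l}.


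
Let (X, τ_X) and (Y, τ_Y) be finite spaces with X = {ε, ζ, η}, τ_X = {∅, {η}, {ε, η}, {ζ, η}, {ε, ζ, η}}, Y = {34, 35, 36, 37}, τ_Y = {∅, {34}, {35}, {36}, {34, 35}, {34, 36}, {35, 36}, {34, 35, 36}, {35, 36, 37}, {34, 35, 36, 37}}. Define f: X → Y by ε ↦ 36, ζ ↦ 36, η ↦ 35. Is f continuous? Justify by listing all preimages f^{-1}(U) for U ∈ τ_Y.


f is NOT continuous.

Compute f^{-1}(U) for each U ∈ τ_Y:
  U = ∅: f^{-1}(U) = ∅ ∈ τ_X ✓.
  U = {34}: f^{-1}(U) = ∅ ∈ τ_X ✓.
  U = {35}: f^{-1}(U) = {η} ∈ τ_X ✓.
  U = {36}: f^{-1}(U) = {ε, ζ} ∉ τ_X ✗.
  U = {34, 35}: f^{-1}(U) = {η} ∈ τ_X ✓.
  U = {34, 36}: f^{-1}(U) = {ε, ζ} ∉ τ_X ✗.
  U = {35, 36}: f^{-1}(U) = {ε, ζ, η} ∈ τ_X ✓.
  U = {34, 35, 36}: f^{-1}(U) = {ε, ζ, η} ∈ τ_X ✓.
  U = {35, 36, 37}: f^{-1}(U) = {ε, ζ, η} ∈ τ_X ✓.
  U = {34, 35, 36, 37}: f^{-1}(U) = {ε, ζ, η} ∈ τ_X ✓.
Found U = {36} with f^{-1}(U) = {ε, ζ} not in τ_X. Therefore f is NOT continuous.


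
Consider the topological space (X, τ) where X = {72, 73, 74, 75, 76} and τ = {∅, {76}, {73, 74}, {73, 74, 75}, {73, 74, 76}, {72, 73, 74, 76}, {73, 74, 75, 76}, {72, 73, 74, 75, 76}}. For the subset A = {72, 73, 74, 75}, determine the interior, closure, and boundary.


int(A) = {73, 74, 75}, cl(A) = {72, 73, 74, 75}, ∂A = {72}.

Closed sets in (X, τ) are complements of opens:
  closed(X, τ) = {∅, {72}, {75}, {72, 75}, {72, 76}, {72, 75, 76}, {72, 73, 74, 75}, {72, 73, 74, 75, 76}}.
int(A) = ⋃ {U ∈ τ : U ⊆ A}. Opens contained in A: ∅, {73, 74}, {73, 74, 75}.
Taking the union of these: int(A) = {73, 74, 75}.
cl(A) = ⋂ {C closed : A ⊆ C}. Closed sets containing A: {72, 73, 74, 75}, {72, 73, 74, 75, 76}.
Intersecting these: cl(A) = {72, 73, 74, 75}.
∂A = cl(A) ∖ int(A) = {72, 73, 74, 75} ∖ {73, 74, 75} = {72}.


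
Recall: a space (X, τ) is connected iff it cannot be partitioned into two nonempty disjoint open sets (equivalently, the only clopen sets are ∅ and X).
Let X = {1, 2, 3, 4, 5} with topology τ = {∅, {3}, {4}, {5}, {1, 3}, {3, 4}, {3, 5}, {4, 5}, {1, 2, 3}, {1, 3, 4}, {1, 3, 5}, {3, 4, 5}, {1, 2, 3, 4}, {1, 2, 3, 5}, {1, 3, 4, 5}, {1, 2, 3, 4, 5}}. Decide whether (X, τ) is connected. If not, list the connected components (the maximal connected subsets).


(X, τ) is disconnected; components = [{4}, {5}, {1, 2, 3}].

Find clopen sets (U ∈ τ with X ∖ U ∈ τ):
  U = ∅, X ∖ U = {1, 2, 3, 4, 5} — both open, so U is clopen.
  U = {4}, X ∖ U = {1, 2, 3, 5} — both open, so U is clopen.
  U = {5}, X ∖ U = {1, 2, 3, 4} — both open, so U is clopen.
  U = {4, 5}, X ∖ U = {1, 2, 3} — both open, so U is clopen.
  U = {1, 2, 3}, X ∖ U = {4, 5} — both open, so U is clopen.
  U = {1, 2, 3, 4}, X ∖ U = {5} — both open, so U is clopen.
  U = {1, 2, 3, 5}, X ∖ U = {4} — both open, so U is clopen.
  U = {1, 2, 3, 4, 5}, X ∖ U = ∅ — both open, so U is clopen.
Nontrivial clopen(s) exist: e.g. {1, 2, 3}. So (X, τ) is disconnected.
Compute connected components by grouping points that agree on all clopens:
  component: {4}
  component: {5}
  component: {1, 2, 3}


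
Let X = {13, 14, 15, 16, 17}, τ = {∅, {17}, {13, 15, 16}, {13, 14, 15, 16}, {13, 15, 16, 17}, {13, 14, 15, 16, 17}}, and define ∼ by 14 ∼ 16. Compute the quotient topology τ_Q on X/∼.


X/∼ = {[13], [14=16], [15], [17]}; |τ_Q| = 4.

Equivalence classes: [13], [14=16], [15], [17].
Quotient map π: X → X/∼ sends 13 ↦ [13], 14 ↦ [14=16], 15 ↦ [15], 16 ↦ [14=16], 17 ↦ [17].
For each subset V ⊆ X/∼, compute π^{-1}(V) ⊆ X and check whether π^{-1}(V) ∈ τ. V is open in τ_Q iff π^{-1}(V) ∈ τ.
  V = {}: π^{-1}(V) = ∅ ∈ τ ✓.
  V = {[13]}: π^{-1}(V) = {13} ∉ τ ✗.
  V = {[14=16]}: π^{-1}(V) = {14, 16} ∉ τ ✗.
  V = {[13], [14=16]}: π^{-1}(V) = {13, 14, 16} ∉ τ ✗.
  V = {[15]}: π^{-1}(V) = {15} ∉ τ ✗.
  V = {[13], [15]}: π^{-1}(V) = {13, 15} ∉ τ ✗.
  V = {[14=16], [15]}: π^{-1}(V) = {14, 15, 16} ∉ τ ✗.
  V = {[13], [14=16], [15]}: π^{-1}(V) = {13, 14, 15, 16} ∈ τ ✓.
  V = {[17]}: π^{-1}(V) = {17} ∈ τ ✓.
  V = {[13], [17]}: π^{-1}(V) = {13, 17} ∉ τ ✗.
  V = {[14=16], [17]}: π^{-1}(V) = {14, 16, 17} ∉ τ ✗.
  V = {[13], [14=16], [17]}: π^{-1}(V) = {13, 14, 16, 17} ∉ τ ✗.
  V = {[15], [17]}: π^{-1}(V) = {15, 17} ∉ τ ✗.
  V = {[13], [15], [17]}: π^{-1}(V) = {13, 15, 17} ∉ τ ✗.
  V = {[14=16], [15], [17]}: π^{-1}(V) = {14, 15, 16, 17} ∉ τ ✗.
  V = {[13], [14=16], [15], [17]}: π^{-1}(V) = {13, 14, 15, 16, 17} ∈ τ ✓.
Open sets in the quotient: τ_Q = {{}, {[13], [14=16], [15]}, {[17]}, {[13], [14=16], [15], [17]}} (4 elements).


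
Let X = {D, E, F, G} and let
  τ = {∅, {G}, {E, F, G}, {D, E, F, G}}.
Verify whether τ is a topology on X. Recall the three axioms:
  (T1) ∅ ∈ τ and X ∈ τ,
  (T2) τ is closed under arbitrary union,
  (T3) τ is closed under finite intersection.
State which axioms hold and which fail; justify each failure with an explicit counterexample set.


τ IS a topology on X.

Axiom (T1): ∅ ∈ τ? Yes; X ∈ τ? Yes.
Axiom (T2/T3): check pairwise unions and intersections of members of τ.
All pairwise intersections and unions checked — each lies in τ. Therefore τ satisfies (T1), (T2), (T3): it IS a topology on X.


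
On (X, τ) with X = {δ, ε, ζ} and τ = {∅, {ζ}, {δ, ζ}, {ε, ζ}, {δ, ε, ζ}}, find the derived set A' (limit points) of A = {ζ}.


A' = {δ, ε}

For each x ∈ X, list the open sets U ∈ τ with x ∈ U, then check whether U ∩ (A ∖ {x}) ≠ ∅ for every such U.
  x = δ: opens ∋ x are {δ, ζ}, {δ, ε, ζ}; each meets A ∖ {δ}, so x IS a limit point.
  x = ε: opens ∋ x are {ε, ζ}, {δ, ε, ζ}; each meets A ∖ {ε}, so x IS a limit point.
  x = ζ: open {ζ} ∋ x has {ζ} ∩ (A ∖ {ζ}) = ∅, so x is NOT a limit point.
Collecting: A' = {δ, ε}.
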